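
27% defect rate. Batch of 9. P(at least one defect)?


P(all good) = (73/100)^9 = 58871586708267913/1000000000000000000
P(≥1 defect) = 941128413291732087/1000000000000000000

P = 941128413291732087/1000000000000000000 ≈ 94.11%


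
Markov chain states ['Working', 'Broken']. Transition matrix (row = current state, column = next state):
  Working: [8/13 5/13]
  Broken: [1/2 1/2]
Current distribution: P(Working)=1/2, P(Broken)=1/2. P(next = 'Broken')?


P(next=Broken) = Σᵢ P(now=i)×P(i→Broken)
= 1/2×5/13 + 1/2×1/2
= 5/26 + 1/4 = 23/52

P = 23/52 ≈ 0.4423


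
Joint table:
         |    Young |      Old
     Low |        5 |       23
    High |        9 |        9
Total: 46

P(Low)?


P(Low) = (5+23)/46 = 28/46 = 14/23

P(Low) = 14/23 ≈ 60.87%


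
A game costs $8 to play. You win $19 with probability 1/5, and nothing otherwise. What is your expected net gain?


E[gain] = (19-8)×1/5 + (-8)×4/5
= 11/5 - 32/5 = -21/5

Expected net gain = $-21/5 ≈ $-4.20


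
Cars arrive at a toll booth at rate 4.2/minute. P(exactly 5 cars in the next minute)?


Poisson(λ=4.2): P(X=5) = e^(-λ)×λ^k/k!
= e^(-4.2) × 4.2^5 / 5!
≈ 0.01499557682 × 1306.91232 / 120 ≈ 0.163316

P(X=5) ≈ 0.163316 ≈ 16.33%


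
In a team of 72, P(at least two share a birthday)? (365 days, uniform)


P(all different) = Π(365-i)/365 for i=0..71
= 0.000547
P(match) = 1 - 0.000547 = 0.999453

P ≈ 0.9995 ≈ 99.95%


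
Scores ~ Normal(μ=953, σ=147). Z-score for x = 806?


z = (x - μ)/σ = (806 - 953)/147 = -1.0

z = -1.0


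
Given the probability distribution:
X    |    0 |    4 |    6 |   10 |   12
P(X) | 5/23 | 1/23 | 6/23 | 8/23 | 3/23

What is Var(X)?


E[X] = 156/23
E[X²] = 1464/23
Var(X) = E[X²] - (E[X])² = 1464/23 - 24336/529 = 9336/529

Var(X) = 9336/529 ≈ 17.6484


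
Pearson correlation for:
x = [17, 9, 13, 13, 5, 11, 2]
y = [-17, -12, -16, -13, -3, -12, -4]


n=7, Σx=70, Σy=-77, Σxy=-929, Σx²=858, Σy²=1027
r = (7×(-929) - 70×(-77))/√((7×858 - 70²)(7×1027 - (-77)²))
= -1113/√(1106×1260) = -1113/√1393560 ≈ -1113/1180.4914 ≈ -0.9428

r ≈ -0.9428


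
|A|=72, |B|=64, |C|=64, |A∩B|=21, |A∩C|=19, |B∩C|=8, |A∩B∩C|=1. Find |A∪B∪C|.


|A∪B∪C| = 72+64+64-21-19-8+1 = 153

|A∪B∪C| = 153


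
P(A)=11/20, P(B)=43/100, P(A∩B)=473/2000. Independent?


P(A)×P(B) = 473/2000
P(A∩B) = 473/2000
Equal ✓ → Independent

Yes, independent


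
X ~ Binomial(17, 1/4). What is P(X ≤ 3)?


P(X ≤ 3) = Σ P(X=i) for i=0..3
P(X=0) = 129140163/17179869184
P(X=1) = 731794257/17179869184
P(X=2) = 243931419/2147483648
P(X=3) = 406552365/2147483648
Sum = 1516201173/4294967296

P(X ≤ 3) = 1516201173/4294967296 ≈ 35.30%


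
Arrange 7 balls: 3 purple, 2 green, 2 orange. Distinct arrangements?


7!/(3!×2!×2!) = 210

210


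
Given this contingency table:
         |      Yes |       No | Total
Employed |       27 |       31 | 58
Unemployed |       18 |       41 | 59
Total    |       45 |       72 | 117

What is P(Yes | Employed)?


P(Yes | Employed) = 27/(27+31) = 27/58

P(Yes|Employed) = 27/58 ≈ 46.55%


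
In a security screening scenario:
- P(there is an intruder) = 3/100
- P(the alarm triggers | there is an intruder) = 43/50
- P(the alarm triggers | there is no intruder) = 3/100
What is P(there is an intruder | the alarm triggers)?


Using Bayes' theorem:
P(A|B) = P(B|A)·P(A) / P(B)

P(the alarm triggers) = 43/50 × 3/100 + 3/100 × 97/100
= 129/5000 + 291/10000 = 549/10000

P(there is an intruder|the alarm triggers) = (129/5000) / (549/10000) = 86/183

P(there is an intruder|the alarm triggers) = 86/183 ≈ 46.99%


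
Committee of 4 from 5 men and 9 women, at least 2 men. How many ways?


Count by #men:
  2M,2W: C(5,2)×C(9,2)=360
  3M,1W: C(5,3)×C(9,1)=90
  4M,0W: C(5,4)×C(9,0)=5
Total = 455

455


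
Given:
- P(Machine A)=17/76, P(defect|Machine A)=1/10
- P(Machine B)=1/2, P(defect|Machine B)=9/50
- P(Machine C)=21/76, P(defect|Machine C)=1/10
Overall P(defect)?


P(B) = Σ P(B|Aᵢ)×P(Aᵢ)
  1/10×17/76 = 17/760
  9/50×1/2 = 9/100
  1/10×21/76 = 21/760
Sum = 7/50

P(defect) = 7/50 ≈ 14.00%


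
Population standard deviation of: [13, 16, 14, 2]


Mean = 45/4
  (13-45/4)²=49/16
  (16-45/4)²=361/16
  (14-45/4)²=121/16
  (2-45/4)²=1369/16
Σ(x-μ)² = 475/4
σ² = (475/4)/4 = 475/16

σ = √(475/16) ≈ 5.4486


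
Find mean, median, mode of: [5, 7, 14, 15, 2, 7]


Sorted: [2, 5, 7, 7, 14, 15]
Mean = 50/6 = 25/3
Median = 7
Freq: {5: 1, 7: 2, 14: 1, 15: 1, 2: 1}
Mode: [7]

Mean=25/3, Median=7, Mode=7


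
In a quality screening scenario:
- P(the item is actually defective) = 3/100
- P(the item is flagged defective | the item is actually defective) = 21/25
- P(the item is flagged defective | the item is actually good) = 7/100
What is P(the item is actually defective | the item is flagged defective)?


Using Bayes' theorem:
P(A|B) = P(B|A)·P(A) / P(B)

P(the item is flagged defective) = 21/25 × 3/100 + 7/100 × 97/100
= 63/2500 + 679/10000 = 931/10000

P(the item is actually defective|the item is flagged defective) = (63/2500) / (931/10000) = 36/133

P(the item is actually defective|the item is flagged defective) = 36/133 ≈ 27.07%


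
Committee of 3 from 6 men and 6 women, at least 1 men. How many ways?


Count by #men:
  1M,2W: C(6,1)×C(6,2)=90
  2M,1W: C(6,2)×C(6,1)=90
  3M,0W: C(6,3)×C(6,0)=20
Total = 200

200


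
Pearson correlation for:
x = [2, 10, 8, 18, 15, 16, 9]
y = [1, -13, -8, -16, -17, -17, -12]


n=7, Σx=78, Σy=-82, Σxy=-1115, Σx²=1054, Σy²=1212
r = (7×(-1115) - 78×(-82))/√((7×1054 - 78²)(7×1212 - (-82)²))
= -1409/√(1294×1760) = -1409/√2277440 ≈ -1409/1509.1189 ≈ -0.9337

r ≈ -0.9337


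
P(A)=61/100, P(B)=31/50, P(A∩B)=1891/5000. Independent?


P(A)×P(B) = 1891/5000
P(A∩B) = 1891/5000
Equal ✓ → Independent

Yes, independent


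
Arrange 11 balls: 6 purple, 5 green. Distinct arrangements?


11!/(6!×5!) = 462

462


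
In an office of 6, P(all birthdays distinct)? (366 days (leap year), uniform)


P(all different) = Π(366-i)/366 for i=0..5
= (366/366)×(365/366)×...×(361/366)
= 0.959646

P ≈ 0.9596 ≈ 95.96%


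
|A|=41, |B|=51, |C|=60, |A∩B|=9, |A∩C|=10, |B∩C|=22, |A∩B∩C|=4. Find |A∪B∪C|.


|A∪B∪C| = 41+51+60-9-10-22+4 = 115

|A∪B∪C| = 115


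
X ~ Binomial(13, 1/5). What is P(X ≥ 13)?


P(X ≥ 13) = Σ P(X=i) for i=13..13
P(X=13) = 1/1220703125
Sum = 1/1220703125

P(X ≥ 13) = 1/1220703125 ≈ 0.00%


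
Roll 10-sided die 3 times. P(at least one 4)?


P(no 4)^3 = (9/10)^3 = 729/1000
P(≥1) = 1 - 729/1000 = 271/1000

P = 271/1000 ≈ 27.10%


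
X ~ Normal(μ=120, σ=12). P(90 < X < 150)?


z₁=(90-120)/12=-2.5, z₂=(150-120)/12=2.5
P = Φ(2.5) - Φ(-2.5) = 0.993790 - 0.006210 = 0.987580 ≈ 0.9876

P(90 < X < 150) ≈ 0.9876


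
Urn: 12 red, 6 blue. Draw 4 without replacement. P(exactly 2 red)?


Hypergeometric: C(12,2)×C(6,2)/C(18,4)
= 66×15/3060 = 11/34

P(X=2) = 11/34 ≈ 32.35%


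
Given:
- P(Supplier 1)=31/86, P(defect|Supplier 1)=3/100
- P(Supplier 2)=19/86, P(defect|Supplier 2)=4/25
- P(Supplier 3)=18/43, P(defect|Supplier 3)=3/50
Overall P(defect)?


P(B) = Σ P(B|Aᵢ)×P(Aᵢ)
  3/100×31/86 = 93/8600
  4/25×19/86 = 38/1075
  3/50×18/43 = 27/1075
Sum = 613/8600

P(defect) = 613/8600 ≈ 7.13%


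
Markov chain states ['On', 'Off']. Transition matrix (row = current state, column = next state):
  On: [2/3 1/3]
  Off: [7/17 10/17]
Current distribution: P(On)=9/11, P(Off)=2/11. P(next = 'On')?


P(next=On) = Σᵢ P(now=i)×P(i→On)
= 9/11×2/3 + 2/11×7/17
= 6/11 + 14/187 = 116/187

P = 116/187 ≈ 0.6203


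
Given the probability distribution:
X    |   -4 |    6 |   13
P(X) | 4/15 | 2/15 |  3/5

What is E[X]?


E[X] = Σ x·P(X=x)
= (-4)×(4/15) + (6)×(2/15) + (13)×(3/5)
= 113/15

E[X] = 113/15


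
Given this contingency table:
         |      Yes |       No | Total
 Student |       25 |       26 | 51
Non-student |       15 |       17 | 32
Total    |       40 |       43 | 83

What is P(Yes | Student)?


P(Yes | Student) = 25/(25+26) = 25/51

P(Yes|Student) = 25/51 ≈ 49.02%


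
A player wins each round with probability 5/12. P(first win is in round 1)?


Geometric: P(X=1) = (1-p)^(k-1)×p = (7/12)^0×5/12 = 5/12

P(X=1) = 5/12 ≈ 41.67%


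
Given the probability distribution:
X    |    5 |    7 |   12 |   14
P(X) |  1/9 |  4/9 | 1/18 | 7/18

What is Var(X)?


E[X] = 88/9
E[X²] = 979/9
Var(X) = E[X²] - (E[X])² = 979/9 - 7744/81 = 1067/81

Var(X) = 1067/81 ≈ 13.1728


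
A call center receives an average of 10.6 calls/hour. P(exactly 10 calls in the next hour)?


Poisson(λ=10.6): P(X=10) = e^(-λ)×λ^k/k!
= e^(-10.6) × 10.6^10 / 10!
≈ 2.491600973e-05 × 17908476965.4 / 3628800 ≈ 0.122963

P(X=10) ≈ 0.122963 ≈ 12.30%


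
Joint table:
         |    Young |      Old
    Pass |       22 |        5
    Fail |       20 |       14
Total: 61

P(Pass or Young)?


P(Pass∨Young) = P(Pass) + P(Young) - P(Pass∧Young)
= (27 + 42 - 22)/61 = 47/61

P = 47/61 ≈ 77.05%


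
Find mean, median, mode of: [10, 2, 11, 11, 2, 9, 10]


Sorted: [2, 2, 9, 10, 10, 11, 11]
Mean = 55/7
Median = 10
Freq: {10: 2, 2: 2, 11: 2, 9: 1}
Mode: [2, 10, 11]

Mean=55/7, Median=10, Mode=[2, 10, 11]


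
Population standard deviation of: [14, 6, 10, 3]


Mean = 33/4
  (14-33/4)²=529/16
  (6-33/4)²=81/16
  (10-33/4)²=49/16
  (3-33/4)²=441/16
Σ(x-μ)² = 275/4
σ² = (275/4)/4 = 275/16

σ = √(275/16) ≈ 4.1458


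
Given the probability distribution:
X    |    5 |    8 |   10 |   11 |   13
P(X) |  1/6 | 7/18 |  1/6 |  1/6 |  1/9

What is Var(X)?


E[X] = 80/9
E[X²] = 254/3
Var(X) = E[X²] - (E[X])² = 254/3 - 6400/81 = 458/81

Var(X) = 458/81 ≈ 5.6543


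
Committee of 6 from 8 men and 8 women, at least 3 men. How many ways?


Count by #men:
  3M,3W: C(8,3)×C(8,3)=3136
  4M,2W: C(8,4)×C(8,2)=1960
  5M,1W: C(8,5)×C(8,1)=448
  6M,0W: C(8,6)×C(8,0)=28
Total = 5572

5572


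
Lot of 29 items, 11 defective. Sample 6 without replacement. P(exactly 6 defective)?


Hypergeometric: C(11,6)×C(18,0)/C(29,6)
= 462×1/475020 = 11/11310

P(X=6) = 11/11310 ≈ 0.10%


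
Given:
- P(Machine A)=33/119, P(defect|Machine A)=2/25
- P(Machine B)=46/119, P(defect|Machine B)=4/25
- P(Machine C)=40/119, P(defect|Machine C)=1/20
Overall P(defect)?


P(B) = Σ P(B|Aᵢ)×P(Aᵢ)
  2/25×33/119 = 66/2975
  4/25×46/119 = 184/2975
  1/20×40/119 = 2/119
Sum = 12/119

P(defect) = 12/119 ≈ 10.08%


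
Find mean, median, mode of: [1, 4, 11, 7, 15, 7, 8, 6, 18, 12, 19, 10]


Sorted: [1, 4, 6, 7, 7, 8, 10, 11, 12, 15, 18, 19]
Mean = 118/12 = 59/6
Median = 9
Freq: {1: 1, 4: 1, 11: 1, 7: 2, 15: 1, 8: 1, 6: 1, 18: 1, 12: 1, 19: 1, 10: 1}
Mode: [7]

Mean=59/6, Median=9, Mode=7


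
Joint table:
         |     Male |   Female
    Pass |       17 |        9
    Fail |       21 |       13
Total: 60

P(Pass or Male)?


P(Pass∨Male) = P(Pass) + P(Male) - P(Pass∧Male)
= (26 + 38 - 17)/60 = 47/60

P = 47/60 ≈ 78.33%


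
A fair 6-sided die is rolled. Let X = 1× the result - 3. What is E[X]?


E[die] = (1+6)/2 = 7/2
E[X] = 1×7/2 - 3 = 1/2

E[X] = 1/2


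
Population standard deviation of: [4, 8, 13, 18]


Mean = 43/4
  (4-43/4)²=729/16
  (8-43/4)²=121/16
  (13-43/4)²=81/16
  (18-43/4)²=841/16
Σ(x-μ)² = 443/4
σ² = (443/4)/4 = 443/16

σ = √(443/16) ≈ 5.2619


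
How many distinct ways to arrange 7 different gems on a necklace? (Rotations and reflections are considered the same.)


Free circular arrangements: rotations and reflections both identified.
(n-1)!/2 = 6!/2 = 720/2 = 360

360


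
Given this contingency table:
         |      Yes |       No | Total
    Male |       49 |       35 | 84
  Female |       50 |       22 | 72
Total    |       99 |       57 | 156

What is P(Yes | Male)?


P(Yes | Male) = 49/(49+35) = 49/84 = 7/12

P(Yes|Male) = 7/12 ≈ 58.33%


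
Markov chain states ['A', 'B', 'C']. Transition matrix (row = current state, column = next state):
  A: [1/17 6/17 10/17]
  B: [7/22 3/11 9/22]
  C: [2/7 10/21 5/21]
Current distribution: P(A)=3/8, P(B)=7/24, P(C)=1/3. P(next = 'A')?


P(next=A) = Σᵢ P(now=i)×P(i→A)
= 3/8×1/17 + 7/24×7/22 + 1/3×2/7
= 3/136 + 49/528 + 2/21 = 13201/62832

P = 13201/62832 ≈ 0.2101


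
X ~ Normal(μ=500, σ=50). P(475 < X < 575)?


z₁=(475-500)/50=-0.5, z₂=(575-500)/50=1.5
P = Φ(1.5) - Φ(-0.5) = 0.933193 - 0.308538 = 0.624655 ≈ 0.6247

P(475 < X < 575) ≈ 0.6247


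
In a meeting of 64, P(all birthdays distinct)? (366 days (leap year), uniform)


P(all different) = Π(366-i)/366 for i=0..63
= (366/366)×(365/366)×...×(303/366)
= 0.002858

P ≈ 0.0029 ≈ 0.29%


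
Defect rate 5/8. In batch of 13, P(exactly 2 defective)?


Binomial: P(X=2) = C(13,2)×p^2×(1-p)^11
= 78 × 25/64 × 177147/8589934592 = 172718325/274877906944

P(X=2) = 172718325/274877906944 ≈ 0.06%


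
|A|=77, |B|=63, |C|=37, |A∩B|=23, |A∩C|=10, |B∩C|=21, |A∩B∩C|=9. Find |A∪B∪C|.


|A∪B∪C| = 77+63+37-23-10-21+9 = 132

|A∪B∪C| = 132


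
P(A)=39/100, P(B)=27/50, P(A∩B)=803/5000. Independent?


P(A)×P(B) = 1053/5000
P(A∩B) = 803/5000
Not equal → NOT independent

No, not independent


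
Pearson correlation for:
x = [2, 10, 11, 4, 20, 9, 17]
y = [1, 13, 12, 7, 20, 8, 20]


n=7, Σx=73, Σy=81, Σxy=1104, Σx²=1011, Σy²=1227
r = (7×1104 - 73×81)/√((7×1011 - 73²)(7×1227 - 81²))
= 1815/√(1748×2028) = 1815/√3544944 ≈ 1815/1882.8022 ≈ 0.9640

r ≈ 0.9640


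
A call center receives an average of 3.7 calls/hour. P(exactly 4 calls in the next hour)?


Poisson(λ=3.7): P(X=4) = e^(-λ)×λ^k/k!
= e^(-3.7) × 3.7^4 / 4!
≈ 0.02472352647 × 187.4161 / 24 ≈ 0.193066

P(X=4) ≈ 0.193066 ≈ 19.31%


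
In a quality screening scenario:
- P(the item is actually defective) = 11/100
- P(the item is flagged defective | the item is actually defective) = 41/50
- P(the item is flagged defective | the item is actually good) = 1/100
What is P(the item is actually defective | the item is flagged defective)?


Using Bayes' theorem:
P(A|B) = P(B|A)·P(A) / P(B)

P(the item is flagged defective) = 41/50 × 11/100 + 1/100 × 89/100
= 451/5000 + 89/10000 = 991/10000

P(the item is actually defective|the item is flagged defective) = (451/5000) / (991/10000) = 902/991

P(the item is actually defective|the item is flagged defective) = 902/991 ≈ 91.02%


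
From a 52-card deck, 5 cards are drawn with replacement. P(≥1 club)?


P(not a club) = 39/52 = 3/4
P(none in 5 draws) = (3/4)^5 = 243/1024
P(≥1 club) = 1 - 243/1024 = 781/1024

P = 781/1024 ≈ 76.27%


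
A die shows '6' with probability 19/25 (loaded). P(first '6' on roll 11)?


Geometric: P(X=11) = (1-p)^(k-1)×p = (6/25)^10×19/25 = 1148857344/2384185791015625

P(X=11) = 1148857344/2384185791015625 ≈ 0.00%


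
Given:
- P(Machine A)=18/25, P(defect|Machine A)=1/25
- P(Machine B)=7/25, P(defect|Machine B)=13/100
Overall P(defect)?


P(B) = Σ P(B|Aᵢ)×P(Aᵢ)
  1/25×18/25 = 18/625
  13/100×7/25 = 91/2500
Sum = 163/2500

P(defect) = 163/2500 ≈ 6.52%


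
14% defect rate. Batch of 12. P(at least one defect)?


P(all good) = (43/50)^12 = 39959630797262576401/244140625000000000000
P(≥1 defect) = 204180994202737423599/244140625000000000000

P = 204180994202737423599/244140625000000000000 ≈ 83.63%


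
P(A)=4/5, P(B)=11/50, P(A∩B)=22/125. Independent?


P(A)×P(B) = 22/125
P(A∩B) = 22/125
Equal ✓ → Independent

Yes, independent


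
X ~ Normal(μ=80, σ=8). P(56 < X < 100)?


z₁=(56-80)/8=-3.0, z₂=(100-80)/8=2.5
P = Φ(2.5) - Φ(-3.0) = 0.993790 - 0.001350 = 0.992440 ≈ 0.9924

P(56 < X < 100) ≈ 0.9924


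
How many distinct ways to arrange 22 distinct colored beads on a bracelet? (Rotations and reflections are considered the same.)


Free circular arrangements: rotations and reflections both identified.
(n-1)!/2 = 21!/2 = 51090942171709440000/2 = 25545471085854720000

25545471085854720000


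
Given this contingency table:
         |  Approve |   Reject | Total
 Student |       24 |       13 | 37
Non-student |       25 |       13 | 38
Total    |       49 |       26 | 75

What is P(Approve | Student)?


P(Approve | Student) = 24/(24+13) = 24/37

P(Approve|Student) = 24/37 ≈ 64.86%


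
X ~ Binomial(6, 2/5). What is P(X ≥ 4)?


P(X ≥ 4) = Σ P(X=i) for i=4..6
P(X=4) = 432/3125
P(X=5) = 576/15625
P(X=6) = 64/15625
Sum = 112/625

P(X ≥ 4) = 112/625 ≈ 17.92%


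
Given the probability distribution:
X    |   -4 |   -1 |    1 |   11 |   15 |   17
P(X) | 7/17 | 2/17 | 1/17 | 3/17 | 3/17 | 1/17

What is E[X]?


E[X] = Σ x·P(X=x)
= (-4)×(7/17) + (-1)×(2/17) + (1)×(1/17) + (11)×(3/17) + (15)×(3/17) + (17)×(1/17)
= 66/17

E[X] = 66/17


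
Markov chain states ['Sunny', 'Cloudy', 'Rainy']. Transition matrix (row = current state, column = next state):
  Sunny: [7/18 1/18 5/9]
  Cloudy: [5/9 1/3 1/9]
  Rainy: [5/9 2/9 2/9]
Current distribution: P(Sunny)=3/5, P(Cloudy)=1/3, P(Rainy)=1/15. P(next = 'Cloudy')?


P(next=Cloudy) = Σᵢ P(now=i)×P(i→Cloudy)
= 3/5×1/18 + 1/3×1/3 + 1/15×2/9
= 1/30 + 1/9 + 2/135 = 43/270

P = 43/270 ≈ 0.1593


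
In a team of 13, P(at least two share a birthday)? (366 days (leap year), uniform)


P(all different) = Π(366-i)/366 for i=0..12
= 0.806071
P(match) = 1 - 0.806071 = 0.193929

P ≈ 0.1939 ≈ 19.39%


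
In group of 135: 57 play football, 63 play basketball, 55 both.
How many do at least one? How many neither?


|A∪B| = 57+63-55 = 65
Neither = 135-65 = 70

At least one: 65; Neither: 70


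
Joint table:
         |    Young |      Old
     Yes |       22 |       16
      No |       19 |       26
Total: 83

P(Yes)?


P(Yes) = (22+16)/83 = 38/83

P(Yes) = 38/83 ≈ 45.78%


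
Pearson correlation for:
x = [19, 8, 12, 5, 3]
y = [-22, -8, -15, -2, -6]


n=5, Σx=47, Σy=-53, Σxy=-690, Σx²=603, Σy²=813
r = (5×(-690) - 47×(-53))/√((5×603 - 47²)(5×813 - (-53)²))
= -959/√(806×1256) = -959/√1012336 ≈ -959/1006.1491 ≈ -0.9531

r ≈ -0.9531


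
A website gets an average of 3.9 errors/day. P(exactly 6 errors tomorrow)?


Poisson(λ=3.9): P(X=6) = e^(-λ)×λ^k/k!
= e^(-3.9) × 3.9^6 / 6!
≈ 0.02024191145 × 3518.743761 / 720 ≈ 0.098925

P(X=6) ≈ 0.098925 ≈ 9.89%


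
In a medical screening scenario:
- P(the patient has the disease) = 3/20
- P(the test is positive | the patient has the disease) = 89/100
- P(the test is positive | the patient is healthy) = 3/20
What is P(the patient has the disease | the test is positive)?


Using Bayes' theorem:
P(A|B) = P(B|A)·P(A) / P(B)

P(the test is positive) = 89/100 × 3/20 + 3/20 × 17/20
= 267/2000 + 51/400 = 261/1000

P(the patient has the disease|the test is positive) = (267/2000) / (261/1000) = 89/174

P(the patient has the disease|the test is positive) = 89/174 ≈ 51.15%


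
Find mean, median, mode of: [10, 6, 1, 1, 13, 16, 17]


Sorted: [1, 1, 6, 10, 13, 16, 17]
Mean = 64/7
Median = 10
Freq: {10: 1, 6: 1, 1: 2, 13: 1, 16: 1, 17: 1}
Mode: [1]

Mean=64/7, Median=10, Mode=1


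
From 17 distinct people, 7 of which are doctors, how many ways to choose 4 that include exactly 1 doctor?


Choose 1 of the 7 doctors and 3 of the other 10 people:
C(7,1)×C(10,3) = 7×120 = 840

840


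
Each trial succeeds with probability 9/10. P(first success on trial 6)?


Geometric: P(X=6) = (1-p)^(k-1)×p = (1/10)^5×9/10 = 9/1000000

P(X=6) = 9/1000000 ≈ 0.00%


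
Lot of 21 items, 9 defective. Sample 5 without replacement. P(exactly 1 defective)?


Hypergeometric: C(9,1)×C(12,4)/C(21,5)
= 9×495/20349 = 495/2261

P(X=1) = 495/2261 ≈ 21.89%


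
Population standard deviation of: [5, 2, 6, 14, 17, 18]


Mean = 62/6 = 31/3
  (5-31/3)²=256/9
  (2-31/3)²=625/9
  (6-31/3)²=169/9
  (14-31/3)²=121/9
  (17-31/3)²=400/9
  (18-31/3)²=529/9
Σ(x-μ)² = 700/3
σ² = (700/3)/6 = 350/9

σ = √(350/9) ≈ 6.2361


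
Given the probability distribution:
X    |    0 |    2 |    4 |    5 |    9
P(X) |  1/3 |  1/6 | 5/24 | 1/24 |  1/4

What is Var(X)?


E[X] = 29/8
E[X²] = 607/24
Var(X) = E[X²] - (E[X])² = 607/24 - 841/64 = 2333/192

Var(X) = 2333/192 ≈ 12.1510


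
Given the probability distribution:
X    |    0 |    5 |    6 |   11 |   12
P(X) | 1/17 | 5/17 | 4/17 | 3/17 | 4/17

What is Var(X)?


E[X] = 130/17
E[X²] = 1208/17
Var(X) = E[X²] - (E[X])² = 1208/17 - 16900/289 = 3636/289

Var(X) = 3636/289 ≈ 12.5813


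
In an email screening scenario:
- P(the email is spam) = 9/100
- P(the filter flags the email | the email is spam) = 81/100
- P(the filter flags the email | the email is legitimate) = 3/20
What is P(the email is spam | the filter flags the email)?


Using Bayes' theorem:
P(A|B) = P(B|A)·P(A) / P(B)

P(the filter flags the email) = 81/100 × 9/100 + 3/20 × 91/100
= 729/10000 + 273/2000 = 1047/5000

P(the email is spam|the filter flags the email) = (729/10000) / (1047/5000) = 243/698

P(the email is spam|the filter flags the email) = 243/698 ≈ 34.81%


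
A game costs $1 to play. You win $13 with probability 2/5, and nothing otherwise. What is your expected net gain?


E[gain] = (13-1)×2/5 + (-1)×3/5
= 24/5 - 3/5 = 21/5

Expected net gain = $21/5 ≈ $4.20


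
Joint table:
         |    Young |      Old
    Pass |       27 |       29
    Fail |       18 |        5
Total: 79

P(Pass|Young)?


P(Pass|Young) = 27/(27+18) = 27/45 = 3/5

P = 3/5 ≈ 60.00%


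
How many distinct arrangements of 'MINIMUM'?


Letters: 7, freq: {'M': 3, 'I': 2, 'N': 1, 'U': 1}
7!/(3!×2!×1!×1!) = 5040/12 = 420

420


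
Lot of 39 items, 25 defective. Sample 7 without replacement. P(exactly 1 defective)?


Hypergeometric: C(25,1)×C(14,6)/C(39,7)
= 25×3003/15380937 = 175/35853

P(X=1) = 175/35853 ≈ 0.49%


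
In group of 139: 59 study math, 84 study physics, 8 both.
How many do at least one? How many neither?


|A∪B| = 59+84-8 = 135
Neither = 139-135 = 4

At least one: 135; Neither: 4


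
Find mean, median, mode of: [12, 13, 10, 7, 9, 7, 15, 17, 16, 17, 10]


Sorted: [7, 7, 9, 10, 10, 12, 13, 15, 16, 17, 17]
Mean = 133/11
Median = 12
Freq: {12: 1, 13: 1, 10: 2, 7: 2, 9: 1, 15: 1, 17: 2, 16: 1}
Mode: [7, 10, 17]

Mean=133/11, Median=12, Mode=[7, 10, 17]


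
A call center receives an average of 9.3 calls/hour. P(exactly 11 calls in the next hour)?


Poisson(λ=9.3): P(X=11) = e^(-λ)×λ^k/k!
= e^(-9.3) × 9.3^11 / 11!
≈ 9.142423148e-05 × 45010354567.7 / 39916800 ≈ 0.103090

P(X=11) ≈ 0.103090 ≈ 10.31%


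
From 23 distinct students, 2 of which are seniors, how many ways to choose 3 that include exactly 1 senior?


Choose 1 of the 2 seniors and 2 of the other 21 students:
C(2,1)×C(21,2) = 2×210 = 420

420


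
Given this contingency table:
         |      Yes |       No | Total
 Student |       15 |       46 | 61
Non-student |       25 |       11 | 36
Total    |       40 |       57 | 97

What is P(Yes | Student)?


P(Yes | Student) = 15/(15+46) = 15/61

P(Yes|Student) = 15/61 ≈ 24.59%


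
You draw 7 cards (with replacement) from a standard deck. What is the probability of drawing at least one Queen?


P(not a Queen) = 48/52 = 12/13
P(none in 7 draws) = (12/13)^7 = 35831808/62748517
P(≥1 Queen) = 1 - 35831808/62748517 = 26916709/62748517

P = 26916709/62748517 ≈ 42.90%


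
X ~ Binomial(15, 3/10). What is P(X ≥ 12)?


P(X ≥ 12) = Σ P(X=i) for i=12..15
P(X=12) = 16587867933/200000000000000
P(X=13) = 1640558367/200000000000000
P(X=14) = 100442349/200000000000000
P(X=15) = 14348907/1000000000000000
Sum = 11457336519/125000000000000

P(X ≥ 12) = 11457336519/125000000000000 ≈ 0.01%


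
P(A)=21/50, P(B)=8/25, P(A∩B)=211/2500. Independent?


P(A)×P(B) = 84/625
P(A∩B) = 211/2500
Not equal → NOT independent

No, not independent


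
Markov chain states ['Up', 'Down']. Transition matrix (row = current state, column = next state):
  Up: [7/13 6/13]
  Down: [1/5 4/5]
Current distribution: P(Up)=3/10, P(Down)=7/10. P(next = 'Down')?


P(next=Down) = Σᵢ P(now=i)×P(i→Down)
= 3/10×6/13 + 7/10×4/5
= 9/65 + 14/25 = 227/325

P = 227/325 ≈ 0.6985


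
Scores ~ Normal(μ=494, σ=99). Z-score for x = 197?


z = (x - μ)/σ = (197 - 494)/99 = -3.0

z = -3.0


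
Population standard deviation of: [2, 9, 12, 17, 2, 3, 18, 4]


Mean = 67/8
  (2-67/8)²=2601/64
  (9-67/8)²=25/64
  (12-67/8)²=841/64
  (17-67/8)²=4761/64
  (2-67/8)²=2601/64
  (3-67/8)²=1849/64
  (18-67/8)²=5929/64
  (4-67/8)²=1225/64
Σ(x-μ)² = 2479/8
σ² = (2479/8)/8 = 2479/64

σ = √(2479/64) ≈ 6.2237


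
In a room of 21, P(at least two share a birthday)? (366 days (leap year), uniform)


P(all different) = Π(366-i)/366 for i=0..20
= 0.557221
P(match) = 1 - 0.557221 = 0.442779

P ≈ 0.4428 ≈ 44.28%


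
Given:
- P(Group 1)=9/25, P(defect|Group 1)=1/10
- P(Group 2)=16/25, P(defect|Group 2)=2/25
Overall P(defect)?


P(B) = Σ P(B|Aᵢ)×P(Aᵢ)
  1/10×9/25 = 9/250
  2/25×16/25 = 32/625
Sum = 109/1250

P(defect) = 109/1250 ≈ 8.72%


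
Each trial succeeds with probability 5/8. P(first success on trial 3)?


Geometric: P(X=3) = (1-p)^(k-1)×p = (3/8)^2×5/8 = 45/512

P(X=3) = 45/512 ≈ 8.79%


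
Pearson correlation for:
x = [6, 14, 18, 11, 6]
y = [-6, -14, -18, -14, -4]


n=5, Σx=55, Σy=-56, Σxy=-734, Σx²=713, Σy²=768
r = (5×(-734) - 55×(-56))/√((5×713 - 55²)(5×768 - (-56)²))
= -590/√(540×704) = -590/√380160 ≈ -590/616.5712 ≈ -0.9569

r ≈ -0.9569


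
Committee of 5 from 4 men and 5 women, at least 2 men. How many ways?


Count by #men:
  2M,3W: C(4,2)×C(5,3)=60
  3M,2W: C(4,3)×C(5,2)=40
  4M,1W: C(4,4)×C(5,1)=5
Total = 105

105


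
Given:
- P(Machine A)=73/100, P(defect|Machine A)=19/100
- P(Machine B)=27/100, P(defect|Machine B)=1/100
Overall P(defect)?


P(B) = Σ P(B|Aᵢ)×P(Aᵢ)
  19/100×73/100 = 1387/10000
  1/100×27/100 = 27/10000
Sum = 707/5000

P(defect) = 707/5000 ≈ 14.14%


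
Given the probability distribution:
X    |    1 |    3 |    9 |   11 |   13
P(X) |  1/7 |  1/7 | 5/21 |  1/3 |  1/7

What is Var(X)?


E[X] = 173/21
E[X²] = 1789/21
Var(X) = E[X²] - (E[X])² = 1789/21 - 29929/441 = 7640/441

Var(X) = 7640/441 ≈ 17.3243


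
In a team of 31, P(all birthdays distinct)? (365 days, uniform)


P(all different) = Π(365-i)/365 for i=0..30
= (365/365)×(364/365)×...×(335/365)
= 0.269545

P ≈ 0.2695 ≈ 26.95%


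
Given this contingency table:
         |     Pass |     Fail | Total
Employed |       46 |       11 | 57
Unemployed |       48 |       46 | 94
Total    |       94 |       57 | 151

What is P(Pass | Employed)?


P(Pass | Employed) = 46/(46+11) = 46/57

P(Pass|Employed) = 46/57 ≈ 80.70%


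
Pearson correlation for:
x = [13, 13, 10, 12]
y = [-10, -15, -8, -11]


n=4, Σx=48, Σy=-44, Σxy=-537, Σx²=582, Σy²=510
r = (4×(-537) - 48×(-44))/√((4×582 - 48²)(4×510 - (-44)²))
= -36/√(24×104) = -36/√2496 ≈ -36/49.9600 ≈ -0.7206

r ≈ -0.7206


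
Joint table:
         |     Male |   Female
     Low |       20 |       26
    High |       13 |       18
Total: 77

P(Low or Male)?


P(Low∨Male) = P(Low) + P(Male) - P(Low∧Male)
= (46 + 33 - 20)/77 = 59/77

P = 59/77 ≈ 76.62%


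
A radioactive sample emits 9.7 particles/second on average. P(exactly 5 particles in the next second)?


Poisson(λ=9.7): P(X=5) = e^(-λ)×λ^k/k!
= e^(-9.7) × 9.7^5 / 5!
≈ 6.128349505e-05 × 85873.40257 / 120 ≈ 0.043855

P(X=5) ≈ 0.043855 ≈ 4.39%


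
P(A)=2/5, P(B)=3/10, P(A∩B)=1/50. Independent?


P(A)×P(B) = 3/25
P(A∩B) = 1/50
Not equal → NOT independent

No, not independent


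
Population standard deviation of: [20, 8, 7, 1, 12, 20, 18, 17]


Mean = 103/8
  (20-103/8)²=3249/64
  (8-103/8)²=1521/64
  (7-103/8)²=2209/64
  (1-103/8)²=9025/64
  (12-103/8)²=49/64
  (20-103/8)²=3249/64
  (18-103/8)²=1681/64
  (17-103/8)²=1089/64
Σ(x-μ)² = 2759/8
σ² = (2759/8)/8 = 2759/64

σ = √(2759/64) ≈ 6.5658


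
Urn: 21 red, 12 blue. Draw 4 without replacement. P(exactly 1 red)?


Hypergeometric: C(21,1)×C(12,3)/C(33,4)
= 21×220/40920 = 7/62

P(X=1) = 7/62 ≈ 11.29%


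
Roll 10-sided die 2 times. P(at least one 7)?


P(no 7)^2 = (9/10)^2 = 81/100
P(≥1) = 1 - 81/100 = 19/100

P = 19/100 ≈ 19.00%


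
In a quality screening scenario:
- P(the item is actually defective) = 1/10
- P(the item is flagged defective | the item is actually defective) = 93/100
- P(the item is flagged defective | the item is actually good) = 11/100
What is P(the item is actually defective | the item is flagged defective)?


Using Bayes' theorem:
P(A|B) = P(B|A)·P(A) / P(B)

P(the item is flagged defective) = 93/100 × 1/10 + 11/100 × 9/10
= 93/1000 + 99/1000 = 24/125

P(the item is actually defective|the item is flagged defective) = (93/1000) / (24/125) = 31/64

P(the item is actually defective|the item is flagged defective) = 31/64 ≈ 48.44%


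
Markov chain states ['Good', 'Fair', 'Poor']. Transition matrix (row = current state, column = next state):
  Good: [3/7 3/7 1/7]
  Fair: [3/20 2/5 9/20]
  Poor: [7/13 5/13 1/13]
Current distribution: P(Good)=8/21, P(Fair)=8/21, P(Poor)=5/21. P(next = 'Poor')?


P(next=Poor) = Σᵢ P(now=i)×P(i→Poor)
= 8/21×1/7 + 8/21×9/20 + 5/21×1/13
= 8/147 + 6/35 + 5/273 = 2333/9555

P = 2333/9555 ≈ 0.2442


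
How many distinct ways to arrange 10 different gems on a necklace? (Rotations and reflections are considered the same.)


Free circular arrangements: rotations and reflections both identified.
(n-1)!/2 = 9!/2 = 362880/2 = 181440

181440


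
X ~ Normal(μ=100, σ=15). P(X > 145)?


z = (145-100)/15 = 3.0
P(X > 145) = 1 - P(Z ≤ 3.0) = 1 - 0.9987 = 0.0013

P(X > 145) ≈ 0.0013


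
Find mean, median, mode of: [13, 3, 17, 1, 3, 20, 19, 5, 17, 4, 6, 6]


Sorted: [1, 3, 3, 4, 5, 6, 6, 13, 17, 17, 19, 20]
Mean = 114/12 = 19/2
Median = 6
Freq: {13: 1, 3: 2, 17: 2, 1: 1, 20: 1, 19: 1, 5: 1, 4: 1, 6: 2}
Mode: [3, 6, 17]

Mean=19/2, Median=6, Mode=[3, 6, 17]


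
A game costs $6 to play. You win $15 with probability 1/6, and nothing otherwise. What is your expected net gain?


E[gain] = (15-6)×1/6 + (-6)×5/6
= 3/2 - 5 = -7/2

Expected net gain = $-7/2 ≈ $-3.50


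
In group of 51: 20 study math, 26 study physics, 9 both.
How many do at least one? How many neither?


|A∪B| = 20+26-9 = 37
Neither = 51-37 = 14

At least one: 37; Neither: 14


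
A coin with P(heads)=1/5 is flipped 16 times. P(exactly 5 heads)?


Binomial: P(X=5) = C(16,5)×p^5×(1-p)^11
= 4368 × 1/3125 × 4194304/48828125 = 18320719872/152587890625

P(X=5) = 18320719872/152587890625 ≈ 12.01%


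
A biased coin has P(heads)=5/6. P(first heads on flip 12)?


Geometric: P(X=12) = (1-p)^(k-1)×p = (1/6)^11×5/6 = 5/2176782336

P(X=12) = 5/2176782336 ≈ 0.00%


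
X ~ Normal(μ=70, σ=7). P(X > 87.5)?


z = (87.5-70)/7 = 2.5
P(X > 87.5) = 1 - P(Z ≤ 2.5) = 1 - 0.9938 = 0.0062

P(X > 87.5) ≈ 0.0062


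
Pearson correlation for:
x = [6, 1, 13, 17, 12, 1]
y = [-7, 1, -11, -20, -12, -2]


n=6, Σx=50, Σy=-51, Σxy=-670, Σx²=640, Σy²=719
r = (6×(-670) - 50×(-51))/√((6×640 - 50²)(6×719 - (-51)²))
= -1470/√(1340×1713) = -1470/√2295420 ≈ -1470/1515.0644 ≈ -0.9703

r ≈ -0.9703


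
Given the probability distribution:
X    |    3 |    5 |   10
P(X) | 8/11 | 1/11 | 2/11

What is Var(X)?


E[X] = 49/11
E[X²] = 27
Var(X) = E[X²] - (E[X])² = 27 - 2401/121 = 866/121

Var(X) = 866/121 ≈ 7.1570


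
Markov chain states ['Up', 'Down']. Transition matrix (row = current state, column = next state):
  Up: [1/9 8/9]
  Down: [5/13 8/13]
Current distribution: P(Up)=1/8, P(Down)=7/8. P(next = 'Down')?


P(next=Down) = Σᵢ P(now=i)×P(i→Down)
= 1/8×8/9 + 7/8×8/13
= 1/9 + 7/13 = 76/117

P = 76/117 ≈ 0.6496


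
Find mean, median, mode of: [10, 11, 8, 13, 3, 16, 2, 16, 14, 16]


Sorted: [2, 3, 8, 10, 11, 13, 14, 16, 16, 16]
Mean = 109/10
Median = 12
Freq: {10: 1, 11: 1, 8: 1, 13: 1, 3: 1, 16: 3, 2: 1, 14: 1}
Mode: [16]

Mean=109/10, Median=12, Mode=16


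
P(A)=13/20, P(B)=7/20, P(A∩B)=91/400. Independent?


P(A)×P(B) = 91/400
P(A∩B) = 91/400
Equal ✓ → Independent

Yes, independent


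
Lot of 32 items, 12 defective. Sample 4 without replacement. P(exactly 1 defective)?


Hypergeometric: C(12,1)×C(20,3)/C(32,4)
= 12×1140/35960 = 342/899

P(X=1) = 342/899 ≈ 38.04%


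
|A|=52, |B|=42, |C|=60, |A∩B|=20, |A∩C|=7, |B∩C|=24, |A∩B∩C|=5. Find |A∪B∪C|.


|A∪B∪C| = 52+42+60-20-7-24+5 = 108

|A∪B∪C| = 108


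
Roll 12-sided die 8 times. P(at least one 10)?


P(no 10)^8 = (11/12)^8 = 214358881/429981696
P(≥1) = 1 - 214358881/429981696 = 215622815/429981696

P = 215622815/429981696 ≈ 50.15%


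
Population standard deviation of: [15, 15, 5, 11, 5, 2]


Mean = 53/6
  (15-53/6)²=1369/36
  (15-53/6)²=1369/36
  (5-53/6)²=529/36
  (11-53/6)²=169/36
  (5-53/6)²=529/36
  (2-53/6)²=1681/36
Σ(x-μ)² = 941/6
σ² = (941/6)/6 = 941/36

σ = √(941/36) ≈ 5.1126


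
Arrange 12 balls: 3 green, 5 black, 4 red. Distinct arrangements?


12!/(3!×5!×4!) = 27720

27720


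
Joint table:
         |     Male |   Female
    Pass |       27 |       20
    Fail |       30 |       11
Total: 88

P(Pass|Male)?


P(Pass|Male) = 27/(27+30) = 27/57 = 9/19

P = 9/19 ≈ 47.37%


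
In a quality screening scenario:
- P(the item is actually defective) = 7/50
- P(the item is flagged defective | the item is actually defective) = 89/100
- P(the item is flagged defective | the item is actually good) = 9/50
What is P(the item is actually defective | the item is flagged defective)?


Using Bayes' theorem:
P(A|B) = P(B|A)·P(A) / P(B)

P(the item is flagged defective) = 89/100 × 7/50 + 9/50 × 43/50
= 623/5000 + 387/2500 = 1397/5000

P(the item is actually defective|the item is flagged defective) = (623/5000) / (1397/5000) = 623/1397

P(the item is actually defective|the item is flagged defective) = 623/1397 ≈ 44.60%


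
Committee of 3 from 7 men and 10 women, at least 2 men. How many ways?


Count by #men:
  2M,1W: C(7,2)×C(10,1)=210
  3M,0W: C(7,3)×C(10,0)=35
Total = 245

245


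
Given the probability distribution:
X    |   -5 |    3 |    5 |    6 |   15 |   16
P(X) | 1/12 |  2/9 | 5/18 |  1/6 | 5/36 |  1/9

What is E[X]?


E[X] = Σ x·P(X=x)
= (-5)×(1/12) + (3)×(2/9) + (5)×(5/18) + (6)×(1/6) + (15)×(5/36) + (16)×(1/9)
= 13/2

E[X] = 13/2


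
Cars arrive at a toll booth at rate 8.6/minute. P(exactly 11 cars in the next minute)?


Poisson(λ=8.6): P(X=11) = e^(-λ)×λ^k/k!
= e^(-8.6) × 8.6^11 / 11!
≈ 0.0001841057937 × 19031935784.4 / 39916800 ≈ 0.087780

P(X=11) ≈ 0.087780 ≈ 8.78%


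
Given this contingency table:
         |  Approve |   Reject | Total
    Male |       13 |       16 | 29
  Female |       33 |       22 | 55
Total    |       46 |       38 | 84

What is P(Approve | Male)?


P(Approve | Male) = 13/(13+16) = 13/29

P(Approve|Male) = 13/29 ≈ 44.83%


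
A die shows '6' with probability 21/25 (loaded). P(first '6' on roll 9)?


Geometric: P(X=9) = (1-p)^(k-1)×p = (4/25)^8×21/25 = 1376256/3814697265625

P(X=9) = 1376256/3814697265625 ≈ 0.00%


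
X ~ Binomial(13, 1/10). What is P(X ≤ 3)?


P(X ≤ 3) = Σ P(X=i) for i=0..3
P(X=0) = 2541865828329/10000000000000
P(X=1) = 3671583974253/10000000000000
P(X=2) = 1223861324751/5000000000000
P(X=3) = 498610169343/5000000000000
Sum = 965839279077/1000000000000

P(X ≤ 3) = 965839279077/1000000000000 ≈ 96.58%


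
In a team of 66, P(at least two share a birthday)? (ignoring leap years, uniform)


P(all different) = Π(365-i)/365 for i=0..65
= 0.001904
P(match) = 1 - 0.001904 = 0.998096

P ≈ 0.9981 ≈ 99.81%


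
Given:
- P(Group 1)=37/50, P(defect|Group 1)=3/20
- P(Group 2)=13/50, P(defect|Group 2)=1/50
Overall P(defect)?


P(B) = Σ P(B|Aᵢ)×P(Aᵢ)
  3/20×37/50 = 111/1000
  1/50×13/50 = 13/2500
Sum = 581/5000

P(defect) = 581/5000 ≈ 11.62%


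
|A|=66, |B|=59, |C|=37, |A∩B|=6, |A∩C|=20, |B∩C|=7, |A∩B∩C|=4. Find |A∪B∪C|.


|A∪B∪C| = 66+59+37-6-20-7+4 = 133

|A∪B∪C| = 133


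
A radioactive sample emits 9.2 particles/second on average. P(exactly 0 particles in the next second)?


Poisson(λ=9.2): P(X=0) = e^(-λ)×λ^k/k!
= e^(-9.2) × 9.2^0 / 0!
≈ 0.0001010394018 × 1 / 1 ≈ 0.000101

P(X=0) ≈ 0.000101 ≈ 0.01%


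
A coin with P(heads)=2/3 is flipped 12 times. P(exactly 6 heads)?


Binomial: P(X=6) = C(12,6)×p^6×(1-p)^6
= 924 × 64/729 × 1/729 = 19712/177147

P(X=6) = 19712/177147 ≈ 11.13%


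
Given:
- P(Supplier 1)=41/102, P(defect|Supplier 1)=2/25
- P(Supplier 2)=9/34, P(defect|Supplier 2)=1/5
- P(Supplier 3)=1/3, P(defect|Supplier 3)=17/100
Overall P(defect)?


P(B) = Σ P(B|Aᵢ)×P(Aᵢ)
  2/25×41/102 = 41/1275
  1/5×9/34 = 9/170
  17/100×1/3 = 17/300
Sum = 241/1700

P(defect) = 241/1700 ≈ 14.18%


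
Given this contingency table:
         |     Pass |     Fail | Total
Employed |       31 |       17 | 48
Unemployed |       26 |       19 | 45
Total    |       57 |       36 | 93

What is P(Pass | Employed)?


P(Pass | Employed) = 31/(31+17) = 31/48

P(Pass|Employed) = 31/48 ≈ 64.58%


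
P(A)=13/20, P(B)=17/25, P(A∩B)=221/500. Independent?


P(A)×P(B) = 221/500
P(A∩B) = 221/500
Equal ✓ → Independent

Yes, independent


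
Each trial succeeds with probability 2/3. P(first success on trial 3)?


Geometric: P(X=3) = (1-p)^(k-1)×p = (1/3)^2×2/3 = 2/27

P(X=3) = 2/27 ≈ 7.41%


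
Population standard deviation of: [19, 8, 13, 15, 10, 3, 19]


Mean = 87/7
  (19-87/7)²=2116/49
  (8-87/7)²=961/49
  (13-87/7)²=16/49
  (15-87/7)²=324/49
  (10-87/7)²=289/49
  (3-87/7)²=4356/49
  (19-87/7)²=2116/49
Σ(x-μ)² = 1454/7
σ² = (1454/7)/7 = 1454/49

σ = √(1454/49) ≈ 5.4473


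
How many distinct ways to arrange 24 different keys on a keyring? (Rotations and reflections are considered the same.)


Free circular arrangements: rotations and reflections both identified.
(n-1)!/2 = 23!/2 = 25852016738884976640000/2 = 12926008369442488320000

12926008369442488320000


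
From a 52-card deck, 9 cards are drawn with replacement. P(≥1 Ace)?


P(not a Ace) = 48/52 = 12/13
P(none in 9 draws) = (12/13)^9 = 5159780352/10604499373
P(≥1 Ace) = 1 - 5159780352/10604499373 = 5444719021/10604499373

P = 5444719021/10604499373 ≈ 51.34%


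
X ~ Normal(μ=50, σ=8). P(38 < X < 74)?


z₁=(38-50)/8=-1.5, z₂=(74-50)/8=3.0
P = Φ(3.0) - Φ(-1.5) = 0.998650 - 0.066807 = 0.931843 ≈ 0.9318

P(38 < X < 74) ≈ 0.9318


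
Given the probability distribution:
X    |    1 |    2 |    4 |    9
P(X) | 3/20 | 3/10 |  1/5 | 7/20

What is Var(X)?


E[X] = 47/10
E[X²] = 329/10
Var(X) = E[X²] - (E[X])² = 329/10 - 2209/100 = 1081/100

Var(X) = 1081/100 ≈ 10.8100


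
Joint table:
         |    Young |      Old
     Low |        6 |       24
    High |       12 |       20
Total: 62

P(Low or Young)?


P(Low∨Young) = P(Low) + P(Young) - P(Low∧Young)
= (30 + 18 - 6)/62 = 42/62 = 21/31

P = 21/31 ≈ 67.74%


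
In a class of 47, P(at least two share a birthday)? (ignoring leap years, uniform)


P(all different) = Π(365-i)/365 for i=0..46
= 0.045226
P(match) = 1 - 0.045226 = 0.954774

P ≈ 0.9548 ≈ 95.48%


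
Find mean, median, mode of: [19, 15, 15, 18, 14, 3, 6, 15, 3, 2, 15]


Sorted: [2, 3, 3, 6, 14, 15, 15, 15, 15, 18, 19]
Mean = 125/11
Median = 15
Freq: {19: 1, 15: 4, 18: 1, 14: 1, 3: 2, 6: 1, 2: 1}
Mode: [15]

Mean=125/11, Median=15, Mode=15
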